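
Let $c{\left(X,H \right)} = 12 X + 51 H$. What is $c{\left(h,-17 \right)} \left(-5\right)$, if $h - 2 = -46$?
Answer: $6975$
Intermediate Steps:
$h = -44$ ($h = 2 - 46 = -44$)
$c{\left(h,-17 \right)} \left(-5\right) = \left(12 \left(-44\right) + 51 \left(-17\right)\right) \left(-5\right) = \left(-528 - 867\right) \left(-5\right) = \left(-1395\right) \left(-5\right) = 6975$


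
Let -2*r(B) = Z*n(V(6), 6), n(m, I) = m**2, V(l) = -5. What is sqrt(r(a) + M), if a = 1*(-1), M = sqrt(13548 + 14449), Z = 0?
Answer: 27997**(1/4) ≈ 12.935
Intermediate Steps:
M = sqrt(27997) ≈ 167.32
a = -1
r(B) = 0 (r(B) = -0*(-5)**2 = -0*25 = -1/2*0 = 0)
sqrt(r(a) + M) = sqrt(0 + sqrt(27997)) = sqrt(sqrt(27997)) = 27997**(1/4)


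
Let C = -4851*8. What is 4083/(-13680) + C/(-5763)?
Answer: 56373679/8759760 ≈ 6.4355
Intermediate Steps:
C = -38808
4083/(-13680) + C/(-5763) = 4083/(-13680) - 38808/(-5763) = 4083*(-1/13680) - 38808*(-1/5763) = -1361/4560 + 12936/1921 = 56373679/8759760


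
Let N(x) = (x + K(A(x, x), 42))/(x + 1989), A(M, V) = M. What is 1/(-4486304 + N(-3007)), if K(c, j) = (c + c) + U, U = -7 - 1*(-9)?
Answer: -1018/4567048453 ≈ -2.2290e-7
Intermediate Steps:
U = 2 (U = -7 + 9 = 2)
K(c, j) = 2 + 2*c (K(c, j) = (c + c) + 2 = 2*c + 2 = 2 + 2*c)
N(x) = (2 + 3*x)/(1989 + x) (N(x) = (x + (2 + 2*x))/(x + 1989) = (2 + 3*x)/(1989 + x))
1/(-4486304 + N(-3007)) = 1/(-4486304 + (2 + 3*(-3007))/(1989 - 3007)) = 1/(-4486304 + (2 - 9021)/(-1018)) = 1/(-4486304 - 1/1018*(-9019)) = 1/(-4486304 + 9019/1018) = 1/(-4567048453/1018) = -1018/4567048453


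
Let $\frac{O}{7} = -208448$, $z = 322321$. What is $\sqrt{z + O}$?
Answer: $i \sqrt{1136815} \approx 1066.2 i$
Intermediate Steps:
$O = -1459136$ ($O = 7 \left(-208448\right) = -1459136$)
$\sqrt{z + O} = \sqrt{322321 - 1459136} = \sqrt{-1136815} = i \sqrt{1136815}$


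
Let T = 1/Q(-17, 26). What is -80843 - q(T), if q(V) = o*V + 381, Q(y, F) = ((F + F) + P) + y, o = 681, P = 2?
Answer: -3005969/37 ≈ -81242.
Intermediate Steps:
Q(y, F) = 2 + y + 2*F (Q(y, F) = ((F + F) + 2) + y = (2*F + 2) + y = (2 + 2*F) + y = 2 + y + 2*F)
T = 1/37 (T = 1/(2 - 17 + 2*26) = 1/(2 - 17 + 52) = 1/37 ≈ 0.027027)
q(V) = 381 + 681*V (q(V) = 681*V + 381 = 381 + 681*V)
-80843 - q(T) = -80843 - (381 + 681*(1/37)) = -80843 - (381 + 681/37) = -80843 - 1*14778/37 = -80843 - 14778/37 = -3005969/37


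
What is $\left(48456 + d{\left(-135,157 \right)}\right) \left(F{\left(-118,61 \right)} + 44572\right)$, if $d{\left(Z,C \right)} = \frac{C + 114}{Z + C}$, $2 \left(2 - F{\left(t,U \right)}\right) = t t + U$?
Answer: $\frac{7286048399}{4} \approx 1.8215 \cdot 10^{9}$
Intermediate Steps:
$F{\left(t,U \right)} = 2 - \frac{U}{2} - \frac{t^{2}}{2}$ ($F{\left(t,U \right)} = 2 - \frac{t t + U}{2} = 2 - \frac{t^{2} + U}{2} = 2 - \frac{U + t^{2}}{2} = 2 - \left(\frac{U}{2} + \frac{t^{2}}{2}\right) = 2 - \frac{U}{2} - \frac{t^{2}}{2}$)
$d{\left(Z,C \right)} = \frac{114 + C}{C + Z}$
$\left(48456 + d{\left(-135,157 \right)}\right) \left(F{\left(-118,61 \right)} + 44572\right) = \left(48456 + \frac{114 + 157}{157 - 135}\right) \left(\left(2 - \frac{61}{2} - \frac{\left(-118\right)^{2}}{2}\right) + 44572\right) = \left(48456 + \frac{1}{22} \cdot 271\right) \left(\left(2 - \frac{61}{2} - 6962\right) + 44572\right) = \left(48456 + \frac{271}{22}\right) \left(- \frac{13981}{2} + 44572\right) = \frac{1066303}{22} \cdot \frac{75163}{2} = \frac{7286048399}{4}$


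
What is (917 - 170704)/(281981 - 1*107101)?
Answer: -169787/174880 ≈ -0.97088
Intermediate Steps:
(917 - 170704)/(281981 - 1*107101) = -169787/(281981 - 107101) = -169787/174880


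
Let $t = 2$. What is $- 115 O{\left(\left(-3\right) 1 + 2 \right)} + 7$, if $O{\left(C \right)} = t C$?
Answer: $237$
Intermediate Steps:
$O{\left(C \right)} = 2 C$
$- 115 O{\left(\left(-3\right) 1 + 2 \right)} + 7 = - 115 \cdot 2 \left(\left(-3\right) 1 + 2\right) + 7 = - 115 \cdot 2 \left(-3 + 2\right) + 7 = - 115 \cdot 2 \left(-1\right) + 7 = \left(-115\right) \left(-2\right) + 7 = 230 + 7 = 237$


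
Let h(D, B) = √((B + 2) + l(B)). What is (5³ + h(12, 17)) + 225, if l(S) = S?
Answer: 356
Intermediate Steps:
h(D, B) = √(2 + 2*B) (h(D, B) = √((B + 2) + B) = √((2 + B) + B) = √(2 + 2*B))
(5³ + h(12, 17)) + 225 = (5³ + √(2 + 2*17)) + 225 = (125 + √(2 + 34)) + 225 = (125 + √36) + 225 = (125 + 6) + 225 = 131 + 225 = 356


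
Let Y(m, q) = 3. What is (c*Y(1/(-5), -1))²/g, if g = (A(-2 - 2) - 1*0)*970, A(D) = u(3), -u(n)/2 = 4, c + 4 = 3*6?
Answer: -441/1940 ≈ -0.22732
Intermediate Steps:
c = 14 (c = -4 + 3*6 = -4 + 18 = 14)
u(n) = -8 (u(n) = -2*4 = -8)
A(D) = -8
g = -7760 (g = (-8 - 1*0)*970 = (-8 + 0)*970 = -8*970 = -7760)
(c*Y(1/(-5), -1))²/g = (14*3)²/(-7760) = 42²*(-1/7760) = 1764*(-1/7760) = -441/1940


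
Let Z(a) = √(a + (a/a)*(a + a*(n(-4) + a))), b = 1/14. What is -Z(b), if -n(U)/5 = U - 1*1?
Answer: -√379/14 ≈ -1.3906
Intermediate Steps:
n(U) = 5 - 5*U (n(U) = -5*(U - 1*1) = -5*(U - 1) = -5*(-1 + U) = 5 - 5*U)
b = 1/14 ≈ 0.071429
Z(a) = √(2*a + a*(25 + a)) (Z(a) = √(a + (a/a)*(a + a*((5 - 5*(-4)) + a))) = √(a + 1*(a + a*((5 + 20) + a))) = √(a + 1*(a + a*(25 + a))) = √(a + (a + a*(25 + a))) = √(2*a + a*(25 + a)))
-Z(b) = -√((27 + 1/14)/14) = -√((1/14)*(379/14)) = -√(379/196) = -√379/14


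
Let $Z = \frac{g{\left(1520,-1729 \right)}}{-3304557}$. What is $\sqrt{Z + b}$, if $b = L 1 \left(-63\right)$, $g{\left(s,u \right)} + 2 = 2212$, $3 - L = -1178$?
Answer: $\frac{i \sqrt{1114523980634973}}{122391} \approx 272.77 i$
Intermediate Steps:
$L = 1181$ ($L = 3 - -1178 = 3 + 1178 = 1181$)
$g{\left(s,u \right)} = 2210$ ($g{\left(s,u \right)} = -2 + 2212 = 2210$)
$Z = - \frac{2210}{3304557}$ ($Z = \frac{2210}{-3304557} = 2210 \left(- \frac{1}{3304557}\right) = - \frac{2210}{3304557} \approx -0.00066877$)
$b = -74403$ ($b = 1181 \cdot 1 \left(-63\right) = 1181 \left(-63\right) = -74403$)
$\sqrt{Z + b} = \sqrt{- \frac{2210}{3304557} - 74403} = \sqrt{- \frac{245868956681}{3304557}} = \frac{i \sqrt{1114523980634973}}{122391}$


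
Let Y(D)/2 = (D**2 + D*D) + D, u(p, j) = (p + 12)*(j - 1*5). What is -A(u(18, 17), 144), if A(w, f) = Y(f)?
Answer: -83232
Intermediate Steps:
u(p, j) = (-5 + j)*(12 + p) (u(p, j) = (12 + p)*(j - 5) = (12 + p)*(-5 + j) = (-5 + j)*(12 + p))
Y(D) = 2*D + 4*D**2 (Y(D) = 2*((D**2 + D*D) + D) = 2*((D**2 + D**2) + D) = 2*(2*D**2 + D) = 2*(D + 2*D**2) = 2*D + 4*D**2)
A(w, f) = 2*f*(1 + 2*f)
-A(u(18, 17), 144) = -2*144*(1 + 2*144) = -2*144*(1 + 288) = -2*144*289 = -1*83232 = -83232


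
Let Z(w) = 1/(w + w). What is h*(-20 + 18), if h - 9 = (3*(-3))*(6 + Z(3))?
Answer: 93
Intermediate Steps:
Z(w) = 1/(2*w)
h = -93/2 (h = 9 + (3*(-3))*(6 + (½)/3) = 9 - 9*(6 + (½)*(⅓)) = 9 - 9*(6 + ⅙) = 9 - 9*37/6 = 9 - 111/2 = -93/2 ≈ -46.500)
h*(-20 + 18) = -93*(-20 + 18)/2 = -93/2*(-2) = 93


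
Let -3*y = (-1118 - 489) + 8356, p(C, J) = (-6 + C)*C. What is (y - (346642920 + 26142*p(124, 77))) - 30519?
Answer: -2187556298/3 ≈ -7.2919e+8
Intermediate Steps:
p(C, J) = C*(-6 + C)
y = -6749/3 (y = -((-1118 - 489) + 8356)/3 = -(-1607 + 8356)/3 = -⅓*6749 = -6749/3 ≈ -2249.7)
(y - (346642920 + 26142*p(124, 77))) - 30519 = (-6749/3 - (346642920 + 3241608*(-6 + 124))) - 30519 = (-6749/3 - 26142/(1/(13260 + 124*118))) - 30519 = (-6749/3 - 26142/(1/(13260 + 14632))) - 30519 = (-6749/3 - 26142/(1/27892)) - 30519 = (-6749/3 - 26142/1/27892) - 30519 = (-6749/3 - 26142*27892) - 30519 = (-6749/3 - 729152664) - 30519 = -2187464741/3 - 30519 = -2187556298/3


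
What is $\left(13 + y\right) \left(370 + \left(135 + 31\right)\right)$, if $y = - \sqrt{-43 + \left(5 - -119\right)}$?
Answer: $2144$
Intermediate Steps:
$y = -9$ ($y = - \sqrt{-43 + \left(5 + 119\right)} = - \sqrt{-43 + 124} = - \sqrt{81} = \left(-1\right) 9 = -9$)
$\left(13 + y\right) \left(370 + \left(135 + 31\right)\right) = \left(13 - 9\right) \left(370 + \left(135 + 31\right)\right) = 4 \left(370 + 166\right) = 4 \cdot 536 = 2144$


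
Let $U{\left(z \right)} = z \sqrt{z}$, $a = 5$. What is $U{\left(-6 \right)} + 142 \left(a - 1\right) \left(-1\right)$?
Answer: $-568 - 6 i \sqrt{6} \approx -568.0 - 14.697 i$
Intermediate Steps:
$U{\left(z \right)} = z^{\frac{3}{2}}$
$U{\left(-6 \right)} + 142 \left(a - 1\right) \left(-1\right) = \left(-6\right)^{\frac{3}{2}} + 142 \left(5 - 1\right) \left(-1\right) = - 6 i \sqrt{6} + 142 \cdot 4 \left(-1\right) = - 6 i \sqrt{6} + 142 \left(-4\right) = - 6 i \sqrt{6} - 568 = -568 - 6 i \sqrt{6}$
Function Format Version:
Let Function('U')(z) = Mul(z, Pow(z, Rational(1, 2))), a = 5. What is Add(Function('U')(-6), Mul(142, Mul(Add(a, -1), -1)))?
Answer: Add(-568, Mul(-6, I, Pow(6, Rational(1, 2)))) ≈ Add(-568.00, Mul(-14.697, I))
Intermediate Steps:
Function('U')(z) = Pow(z, Rational(3, 2))
Add(Function('U')(-6), Mul(142, Mul(Add(a, -1), -1))) = Add(Pow(-6, Rational(3, 2)), Mul(142, Mul(Add(5, -1), -1))) = Add(Mul(-6, I, Pow(6, Rational(1, 2))), Mul(142, Mul(4, -1))) = Add(Mul(-6, I, Pow(6, Rational(1, 2))), Mul(142, -4)) = Add(Mul(-6, I, Pow(6, Rational(1, 2))), -568) = Add(-568, Mul(-6, I, Pow(6, Rational(1, 2))))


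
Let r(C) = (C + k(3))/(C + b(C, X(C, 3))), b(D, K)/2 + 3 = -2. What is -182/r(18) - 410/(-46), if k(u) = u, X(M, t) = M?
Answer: -4169/69 ≈ -60.420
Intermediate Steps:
b(D, K) = -10 (b(D, K) = -6 + 2*(-2) = -6 - 4 = -10)
r(C) = (3 + C)/(-10 + C) (r(C) = (C + 3)/(C - 10) = (3 + C)/(-10 + C))
-182/r(18) - 410/(-46) = -182*(-10 + 18)/(3 + 18) - 410/(-46) = -182/(21/8) - 410*(-1/46) = -182/((⅛)*21) + 205/23 = -182/21/8 + 205/23 = -182*8/21 + 205/23 = -208/3 + 205/23 = -4169/69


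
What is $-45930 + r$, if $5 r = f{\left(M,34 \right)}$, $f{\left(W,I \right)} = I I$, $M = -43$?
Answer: $- \frac{228494}{5} \approx -45699.0$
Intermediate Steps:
$f{\left(W,I \right)} = I^{2}$
$r = \frac{1156}{5}$ ($r = \frac{34^{2}}{5} = \frac{1}{5} \cdot 1156 = \frac{1156}{5} \approx 231.2$)
$-45930 + r = -45930 + \frac{1156}{5} = - \frac{228494}{5}$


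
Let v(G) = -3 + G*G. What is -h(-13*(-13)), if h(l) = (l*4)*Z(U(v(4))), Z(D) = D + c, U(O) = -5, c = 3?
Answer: 1352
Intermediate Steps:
v(G) = -3 + G²
Z(D) = 3 + D (Z(D) = D + 3 = 3 + D)
h(l) = -8*l (h(l) = (l*4)*(3 - 5) = (4*l)*(-2) = -8*l)
-h(-13*(-13)) = -(-8)*(-13*(-13)) = -(-8)*169 = -1*(-1352) = 1352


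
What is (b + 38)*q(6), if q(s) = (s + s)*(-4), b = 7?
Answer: -2160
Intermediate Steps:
q(s) = -8*s (q(s) = (2*s)*(-4) = -8*s)
(b + 38)*q(6) = (7 + 38)*(-8*6) = 45*(-48) = -2160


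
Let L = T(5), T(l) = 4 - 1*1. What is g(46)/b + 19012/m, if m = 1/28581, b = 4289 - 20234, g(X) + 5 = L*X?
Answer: 8664225543407/15945 ≈ 5.4338e+8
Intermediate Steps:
T(l) = 3 (T(l) = 4 - 1 = 3)
L = 3
g(X) = -5 + 3*X
b = -15945
m = 1/28581 ≈ 3.4988e-5
g(46)/b + 19012/m = (-5 + 3*46)/(-15945) + 19012/(1/28581) = (-5 + 138)*(-1/15945) + 19012*28581 = 133*(-1/15945) + 543381972 = -133/15945 + 543381972 = 8664225543407/15945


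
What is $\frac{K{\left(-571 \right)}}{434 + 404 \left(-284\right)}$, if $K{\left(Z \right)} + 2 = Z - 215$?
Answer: $\frac{394}{57151} \approx 0.006894$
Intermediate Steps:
$K{\left(Z \right)} = -217 + Z$ ($K{\left(Z \right)} = -2 + \left(Z - 215\right) = -2 + \left(-215 + Z\right) = -217 + Z$)
$\frac{K{\left(-571 \right)}}{434 + 404 \left(-284\right)} = \frac{-217 - 571}{434 + 404 \left(-284\right)} = - \frac{788}{434 - 114736} = - \frac{788}{-114302} = \left(-788\right) \left(- \frac{1}{114302}\right) = \frac{394}{57151}$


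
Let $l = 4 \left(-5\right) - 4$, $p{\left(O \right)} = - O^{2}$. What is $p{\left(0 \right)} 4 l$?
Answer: $0$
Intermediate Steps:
$l = -24$ ($l = -20 - 4 = -24$)
$p{\left(0 \right)} 4 l = - 0^{2} \cdot 4 \left(-24\right) = \left(-1\right) 0 \cdot 4 \left(-24\right) = 0 \cdot 4 \left(-24\right) = 0 \left(-24\right) = 0$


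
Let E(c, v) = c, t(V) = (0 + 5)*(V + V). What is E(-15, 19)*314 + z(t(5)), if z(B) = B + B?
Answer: -4610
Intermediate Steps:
t(V) = 10*V (t(V) = 5*(2*V) = 10*V)
z(B) = 2*B
E(-15, 19)*314 + z(t(5)) = -15*314 + 2*(10*5) = -4710 + 2*50 = -4710 + 100 = -4610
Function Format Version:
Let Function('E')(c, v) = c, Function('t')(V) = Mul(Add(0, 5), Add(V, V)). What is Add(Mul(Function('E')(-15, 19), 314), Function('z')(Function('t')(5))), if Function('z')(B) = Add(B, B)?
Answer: -4610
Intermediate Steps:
Function('t')(V) = Mul(10, V) (Function('t')(V) = Mul(5, Mul(2, V)) = Mul(10, V))
Function('z')(B) = Mul(2, B)
Add(Mul(Function('E')(-15, 19), 314), Function('z')(Function('t')(5))) = Add(Mul(-15, 314), Mul(2, Mul(10, 5))) = Add(-4710, Mul(2, 50)) = Add(-4710, 100) = -4610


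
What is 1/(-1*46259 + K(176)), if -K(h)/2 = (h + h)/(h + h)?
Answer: -1/46261 ≈ -2.1616e-5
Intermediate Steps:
K(h) = -2 (K(h) = -2*(h + h)/(h + h) = -2*2*h/(2*h) = -2*2*h*1/(2*h) = -2*1 = -2)
1/(-1*46259 + K(176)) = 1/(-1*46259 - 2) = 1/(-46259 - 2) = 1/(-46261) = -1/46261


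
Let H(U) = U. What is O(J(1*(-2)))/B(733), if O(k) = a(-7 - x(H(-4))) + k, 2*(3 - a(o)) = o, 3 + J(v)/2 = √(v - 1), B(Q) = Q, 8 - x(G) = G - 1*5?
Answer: 9/733 + 2*I*√3/733 ≈ 0.012278 + 0.0047259*I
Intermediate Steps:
x(G) = 13 - G (x(G) = 8 - (G - 1*5) = 8 - (G - 5) = 8 - (-5 + G) = 8 + (5 - G) = 13 - G)
J(v) = -6 + 2*√(-1 + v) (J(v) = -6 + 2*√(v - 1) = -6 + 2*√(-1 + v))
a(o) = 3 - o/2
O(k) = 15 + k (O(k) = (3 - (-7 - (13 - 1*(-4)))/2) + k = (3 - (-7 - (13 + 4))/2) + k = (3 - (-7 - 1*17)/2) + k = (3 - (-7 - 17)/2) + k = (3 - ½*(-24)) + k = (3 + 12) + k = 15 + k)
O(J(1*(-2)))/B(733) = (15 + (-6 + 2*√(-1 + 1*(-2))))/733 = (15 + (-6 + 2*√(-1 - 2)))*(1/733) = (15 + (-6 + 2*√(-3)))*(1/733) = (15 + (-6 + 2*(I*√3)))*(1/733) = (15 + (-6 + 2*I*√3))*(1/733) = (9 + 2*I*√3)*(1/733) = 9/733 + 2*I*√3/733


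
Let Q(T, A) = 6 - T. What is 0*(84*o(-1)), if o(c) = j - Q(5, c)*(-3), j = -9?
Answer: 0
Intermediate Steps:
o(c) = -6 (o(c) = -9 - (6 - 1*5)*(-3) = -9 - (6 - 5)*(-3) = -9 - (-3) = -9 - 1*(-3) = -9 + 3 = -6)
0*(84*o(-1)) = 0*(84*(-6)) = 0*(-504) = 0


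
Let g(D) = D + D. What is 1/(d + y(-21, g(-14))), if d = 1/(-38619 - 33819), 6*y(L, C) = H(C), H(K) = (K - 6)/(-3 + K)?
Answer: 748526/136817 ≈ 5.4710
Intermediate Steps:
H(K) = (-6 + K)/(-3 + K)
g(D) = 2*D
y(L, C) = (-6 + C)/(6*(-3 + C)) (y(L, C) = ((-6 + C)/(-3 + C))/6 = (-6 + C)/(6*(-3 + C)))
d = -1/72438 (d = 1/(-72438) = -1/72438 ≈ -1.3805e-5)
1/(d + y(-21, g(-14))) = 1/(-1/72438 + (-6 + 2*(-14))/(6*(-3 + 2*(-14)))) = 1/(-1/72438 + (-6 - 28)/(6*(-3 - 28))) = 1/(-1/72438 + (⅙)*(-34)/(-31)) = 1/(-1/72438 + (⅙)*(-1/31)*(-34)) = 1/(-1/72438 + 17/93) = 1/(136817/748526) = 748526/136817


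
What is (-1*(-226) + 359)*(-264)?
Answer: -154440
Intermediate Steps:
(-1*(-226) + 359)*(-264) = (226 + 359)*(-264) = 585*(-264) = -154440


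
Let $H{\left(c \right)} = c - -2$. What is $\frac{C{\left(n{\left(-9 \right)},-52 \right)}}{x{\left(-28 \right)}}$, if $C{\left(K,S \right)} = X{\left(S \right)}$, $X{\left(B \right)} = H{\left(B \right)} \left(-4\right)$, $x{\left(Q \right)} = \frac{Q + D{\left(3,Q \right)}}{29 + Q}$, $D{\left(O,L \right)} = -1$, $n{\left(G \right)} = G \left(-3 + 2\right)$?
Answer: $- \frac{200}{29} \approx -6.8966$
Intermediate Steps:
$n{\left(G \right)} = - G$ ($n{\left(G \right)} = G \left(-1\right) = - G$)
$H{\left(c \right)} = 2 + c$ ($H{\left(c \right)} = c + 2 = 2 + c$)
$x{\left(Q \right)} = \frac{-1 + Q}{29 + Q}$ ($x{\left(Q \right)} = \frac{Q - 1}{29 + Q} = \frac{-1 + Q}{29 + Q}$)
$X{\left(B \right)} = -8 - 4 B$ ($X{\left(B \right)} = \left(2 + B\right) \left(-4\right) = -8 - 4 B$)
$C{\left(K,S \right)} = -8 - 4 S$
$\frac{C{\left(n{\left(-9 \right)},-52 \right)}}{x{\left(-28 \right)}} = \frac{-8 - -208}{\frac{1}{29 - 28} \left(-1 - 28\right)} = \frac{-8 + 208}{1^{-1} \left(-29\right)} = \frac{200}{1 \left(-29\right)} = \frac{200}{-29} = 200 \left(- \frac{1}{29}\right) = - \frac{200}{29}$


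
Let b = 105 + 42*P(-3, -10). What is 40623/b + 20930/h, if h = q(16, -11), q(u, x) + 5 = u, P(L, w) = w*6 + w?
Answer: 19629899/10395 ≈ 1888.4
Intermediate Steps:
P(L, w) = 7*w (P(L, w) = 6*w + w = 7*w)
q(u, x) = -5 + u
b = -2835 (b = 105 + 42*(7*(-10)) = 105 + 42*(-70) = 105 - 2940 = -2835)
h = 11 (h = -5 + 16 = 11)
40623/b + 20930/h = 40623/(-2835) + 20930/11 = 40623*(-1/2835) + 20930*(1/11) = -13541/945 + 20930/11 = 19629899/10395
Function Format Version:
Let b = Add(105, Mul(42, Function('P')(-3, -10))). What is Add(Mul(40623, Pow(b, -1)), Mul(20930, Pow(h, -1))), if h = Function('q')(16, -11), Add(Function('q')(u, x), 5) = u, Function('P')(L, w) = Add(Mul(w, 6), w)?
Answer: Rational(19629899, 10395) ≈ 1888.4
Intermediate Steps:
Function('P')(L, w) = Mul(7, w) (Function('P')(L, w) = Add(Mul(6, w), w) = Mul(7, w))
Function('q')(u, x) = Add(-5, u)
b = -2835 (b = Add(105, Mul(42, Mul(7, -10))) = Add(105, Mul(42, -70)) = Add(105, -2940) = -2835)
h = 11 (h = Add(-5, 16) = 11)
Add(Mul(40623, Pow(b, -1)), Mul(20930, Pow(h, -1))) = Add(Mul(40623, Pow(-2835, -1)), Mul(20930, Pow(11, -1))) = Add(Mul(40623, Rational(-1, 2835)), Mul(20930, Rational(1, 11))) = Add(Rational(-13541, 945), Rational(20930, 11)) = Rational(19629899, 10395)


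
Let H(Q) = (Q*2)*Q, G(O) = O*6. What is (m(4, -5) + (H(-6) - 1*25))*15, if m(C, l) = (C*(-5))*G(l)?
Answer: 9705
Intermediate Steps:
G(O) = 6*O
m(C, l) = -30*C*l (m(C, l) = (C*(-5))*(6*l) = (-5*C)*(6*l) = -30*C*l)
H(Q) = 2*Q**2 (H(Q) = (2*Q)*Q = 2*Q**2)
(m(4, -5) + (H(-6) - 1*25))*15 = (-30*4*(-5) + (2*(-6)**2 - 1*25))*15 = (600 + (2*36 - 25))*15 = (600 + (72 - 25))*15 = (600 + 47)*15 = 647*15 = 9705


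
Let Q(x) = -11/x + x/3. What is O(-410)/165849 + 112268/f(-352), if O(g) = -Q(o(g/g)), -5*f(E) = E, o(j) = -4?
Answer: 69823257871/43784136 ≈ 1594.7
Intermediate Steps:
Q(x) = -11/x + x/3 (Q(x) = -11/x + x*(⅓) = -11/x + x/3)
f(E) = -E/5
O(g) = -17/12 (O(g) = -(-11/(-4) + (⅓)*(-4)) = -(-11*(-¼) - 4/3) = -(11/4 - 4/3) = -1*17/12 = -17/12)
O(-410)/165849 + 112268/f(-352) = -17/12/165849 + 112268/((-⅕*(-352))) = -17/12*1/165849 + 112268/(352/5) = -17/1990188 + 112268*(5/352) = -17/1990188 + 140335/88 = 69823257871/43784136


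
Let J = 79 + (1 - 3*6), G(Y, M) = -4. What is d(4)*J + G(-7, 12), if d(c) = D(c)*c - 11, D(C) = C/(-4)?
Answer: -934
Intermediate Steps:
D(C) = -C/4 (D(C) = C*(-1/4) = -C/4)
d(c) = -11 - c**2/4 (d(c) = (-c/4)*c - 11 = -c**2/4 - 11 = -11 - c**2/4)
J = 62 (J = 79 + (1 - 18) = 79 - 17 = 62)
d(4)*J + G(-7, 12) = (-11 - 1/4*4**2)*62 - 4 = (-11 - 1/4*16)*62 - 4 = (-11 - 4)*62 - 4 = -15*62 - 4 = -930 - 4 = -934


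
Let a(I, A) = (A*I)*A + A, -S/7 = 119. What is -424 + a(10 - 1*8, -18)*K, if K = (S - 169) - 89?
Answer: -687754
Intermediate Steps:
S = -833 (S = -7*119 = -833)
a(I, A) = A + I*A**2 (a(I, A) = I*A**2 + A = A + I*A**2)
K = -1091 (K = (-833 - 169) - 89 = -1002 - 89 = -1091)
-424 + a(10 - 1*8, -18)*K = -424 - 18*(1 - 18*(10 - 1*8))*(-1091) = -424 - 18*(1 - 18*(10 - 8))*(-1091) = -424 - 18*(1 - 18*2)*(-1091) = -424 - 18*(1 - 36)*(-1091) = -424 - 18*(-35)*(-1091) = -424 + 630*(-1091) = -424 - 687330 = -687754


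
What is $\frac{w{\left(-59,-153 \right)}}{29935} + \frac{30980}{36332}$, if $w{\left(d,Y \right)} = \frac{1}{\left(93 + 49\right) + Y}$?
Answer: $\frac{2550303242}{2990895655} \approx 0.85269$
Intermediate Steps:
$w{\left(d,Y \right)} = \frac{1}{142 + Y}$
$\frac{w{\left(-59,-153 \right)}}{29935} + \frac{30980}{36332} = \frac{1}{\left(142 - 153\right) 29935} + \frac{30980}{36332} = \frac{1}{-11} \cdot \frac{1}{29935} + 30980 \cdot \frac{1}{36332} = \left(- \frac{1}{11}\right) \frac{1}{29935} + \frac{7745}{9083} = - \frac{1}{329285} + \frac{7745}{9083} = \frac{2550303242}{2990895655}$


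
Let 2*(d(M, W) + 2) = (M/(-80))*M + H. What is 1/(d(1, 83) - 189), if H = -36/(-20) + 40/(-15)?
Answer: -480/91891 ≈ -0.0052236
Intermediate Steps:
H = -13/15 (H = -36*(-1/20) + 40*(-1/15) = 9/5 - 8/3 = -13/15 ≈ -0.86667)
d(M, W) = -73/30 - M**2/160 (d(M, W) = -2 + ((M/(-80))*M - 13/15)/2 = -2 + ((M*(-1/80))*M - 13/15)/2 = -2 + ((-M/80)*M - 13/15)/2 = -2 + (-M**2/80 - 13/15)/2 = -2 + (-13/15 - M**2/80)/2 = -2 + (-13/30 - M**2/160) = -73/30 - M**2/160)
1/(d(1, 83) - 189) = 1/((-73/30 - 1/160*1**2) - 189) = 1/((-73/30 - 1/160*1) - 189) = 1/((-73/30 - 1/160) - 189) = 1/(-1171/480 - 189) = 1/(-91891/480) = -480/91891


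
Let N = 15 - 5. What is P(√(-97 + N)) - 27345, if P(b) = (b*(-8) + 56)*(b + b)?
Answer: -25953 + 112*I*√87 ≈ -25953.0 + 1044.7*I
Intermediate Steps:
N = 10
P(b) = 2*b*(56 - 8*b) (P(b) = (-8*b + 56)*(2*b) = (56 - 8*b)*(2*b) = 2*b*(56 - 8*b))
P(√(-97 + N)) - 27345 = 16*√(-97 + 10)*(7 - √(-97 + 10)) - 27345 = 16*√(-87)*(7 - √(-87)) - 27345 = 16*(I*√87)*(7 - I*√87) - 27345 = 16*I*√87*(7 - I*√87) - 27345 = -27345 + 16*I*√87*(7 - I*√87)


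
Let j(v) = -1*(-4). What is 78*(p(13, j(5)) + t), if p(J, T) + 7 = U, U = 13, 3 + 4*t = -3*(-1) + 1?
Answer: 975/2 ≈ 487.50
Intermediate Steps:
j(v) = 4
t = 1/4 (t = -3/4 + (-3*(-1) + 1)/4 = -3/4 + (3 + 1)/4 = -3/4 + (1/4)*4 = -3/4 + 1 = 1/4 ≈ 0.25000)
p(J, T) = 6 (p(J, T) = -7 + 13 = 6)
78*(p(13, j(5)) + t) = 78*(6 + 1/4) = 78*(25/4) = 975/2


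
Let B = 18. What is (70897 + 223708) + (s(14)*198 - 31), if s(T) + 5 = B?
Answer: 297148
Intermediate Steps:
s(T) = 13 (s(T) = -5 + 18 = 13)
(70897 + 223708) + (s(14)*198 - 31) = (70897 + 223708) + (13*198 - 31) = 294605 + (2574 - 31) = 294605 + 2543 = 297148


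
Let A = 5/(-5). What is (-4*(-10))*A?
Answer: -40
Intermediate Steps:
A = -1 (A = 5*(-⅕) = -1)
(-4*(-10))*A = -4*(-10)*(-1) = 40*(-1) = -40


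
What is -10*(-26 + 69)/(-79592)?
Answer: 215/39796 ≈ 0.0054026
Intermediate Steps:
-10*(-26 + 69)/(-79592) = -10*43*(-1/79592) = -430*(-1/79592) = 215/39796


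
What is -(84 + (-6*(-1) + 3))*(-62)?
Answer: 5766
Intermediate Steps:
-(84 + (-6*(-1) + 3))*(-62) = -(84 + (6 + 3))*(-62) = -(84 + 9)*(-62) = -93*(-62) = -1*(-5766) = 5766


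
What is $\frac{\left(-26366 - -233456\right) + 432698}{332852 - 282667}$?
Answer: $\frac{639788}{50185} \approx 12.749$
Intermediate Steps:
$\frac{\left(-26366 - -233456\right) + 432698}{332852 - 282667} = \frac{\left(-26366 + 233456\right) + 432698}{50185} = \left(207090 + 432698\right) \frac{1}{50185} = 639788 \cdot \frac{1}{50185} = \frac{639788}{50185}$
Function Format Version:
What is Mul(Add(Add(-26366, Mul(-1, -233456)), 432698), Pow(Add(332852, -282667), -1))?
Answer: Rational(639788, 50185) ≈ 12.749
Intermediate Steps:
Mul(Add(Add(-26366, Mul(-1, -233456)), 432698), Pow(Add(332852, -282667), -1)) = Mul(Add(Add(-26366, 233456), 432698), Pow(50185, -1)) = Mul(Add(207090, 432698), Rational(1, 50185)) = Mul(639788, Rational(1, 50185)) = Rational(639788, 50185)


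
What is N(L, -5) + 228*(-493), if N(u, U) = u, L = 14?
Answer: -112390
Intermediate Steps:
N(L, -5) + 228*(-493) = 14 + 228*(-493) = 14 - 112404 = -112390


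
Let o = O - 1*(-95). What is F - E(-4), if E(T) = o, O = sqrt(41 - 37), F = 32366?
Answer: 32269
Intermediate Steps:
O = 2 (O = sqrt(4) = 2)
o = 97 (o = 2 - 1*(-95) = 2 + 95 = 97)
E(T) = 97
F - E(-4) = 32366 - 1*97 = 32366 - 97 = 32269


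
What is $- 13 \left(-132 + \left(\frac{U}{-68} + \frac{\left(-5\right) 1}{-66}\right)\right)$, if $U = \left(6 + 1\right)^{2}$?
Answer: $\frac{3869515}{2244} \approx 1724.4$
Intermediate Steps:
$U = 49$ ($U = 7^{2} = 49$)
$- 13 \left(-132 + \left(\frac{U}{-68} + \frac{\left(-5\right) 1}{-66}\right)\right) = - 13 \left(-132 + \left(\frac{49}{-68} + \frac{\left(-5\right) 1}{-66}\right)\right) = - 13 \left(-132 + \left(49 \left(- \frac{1}{68}\right) - - \frac{5}{66}\right)\right) = - 13 \left(-132 + \left(- \frac{49}{68} + \frac{5}{66}\right)\right) = - 13 \left(-132 - \frac{1447}{2244}\right) = \left(-13\right) \left(- \frac{297655}{2244}\right) = \frac{3869515}{2244}$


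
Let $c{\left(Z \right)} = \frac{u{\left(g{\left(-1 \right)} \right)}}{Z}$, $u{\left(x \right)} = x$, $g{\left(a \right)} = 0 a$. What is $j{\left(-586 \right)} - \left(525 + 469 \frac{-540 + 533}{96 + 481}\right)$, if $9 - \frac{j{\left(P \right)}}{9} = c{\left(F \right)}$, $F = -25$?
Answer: $- \frac{252905}{577} \approx -438.31$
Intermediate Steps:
$g{\left(a \right)} = 0$
$c{\left(Z \right)} = 0$ ($c{\left(Z \right)} = \frac{0}{Z} = 0$)
$j{\left(P \right)} = 81$ ($j{\left(P \right)} = 81 - 0 = 81 + 0 = 81$)
$j{\left(-586 \right)} - \left(525 + 469 \frac{-540 + 533}{96 + 481}\right) = 81 - \left(525 + 469 \frac{-540 + 533}{96 + 481}\right) = 81 - \left(525 + 469 \left(- \frac{7}{577}\right)\right) = 81 - \left(525 - \frac{3283}{577}\right) = 81 - \frac{299642}{577} = - \frac{252905}{577}$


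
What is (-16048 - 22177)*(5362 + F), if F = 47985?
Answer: -2039189075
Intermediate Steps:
(-16048 - 22177)*(5362 + F) = (-16048 - 22177)*(5362 + 47985) = -38225*53347 = -2039189075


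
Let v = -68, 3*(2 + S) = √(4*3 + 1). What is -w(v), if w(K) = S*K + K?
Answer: -68 + 68*√13/3 ≈ 13.726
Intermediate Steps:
S = -2 + √13/3 (S = -2 + √(4*3 + 1)/3 = -2 + √(12 + 1)/3 = -2 + √13/3 ≈ -0.79815)
w(K) = K + K*(-2 + √13/3) (w(K) = (-2 + √13/3)*K + K = K*(-2 + √13/3) + K = K + K*(-2 + √13/3))
-w(v) = -(-68)*(-3 + √13)/3 = -(68 - 68*√13/3) = -68 + 68*√13/3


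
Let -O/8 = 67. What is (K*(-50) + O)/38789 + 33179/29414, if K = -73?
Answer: 1378575427/1140939646 ≈ 1.2083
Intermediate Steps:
O = -536 (O = -8*67 = -536)
(K*(-50) + O)/38789 + 33179/29414 = (-73*(-50) - 536)/38789 + 33179/29414 = (3650 - 536)*(1/38789) + 33179*(1/29414) = 3114*(1/38789) + 33179/29414 = 3114/38789 + 33179/29414 = 1378575427/1140939646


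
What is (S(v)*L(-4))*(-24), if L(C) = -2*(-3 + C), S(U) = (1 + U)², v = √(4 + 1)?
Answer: -2016 - 672*√5 ≈ -3518.6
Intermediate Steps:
v = √5 ≈ 2.2361
L(C) = 6 - 2*C
(S(v)*L(-4))*(-24) = ((1 + √5)²*(6 - 2*(-4)))*(-24) = ((1 + √5)²*(6 + 8))*(-24) = ((1 + √5)²*14)*(-24) = (14*(1 + √5)²)*(-24) = -336*(1 + √5)²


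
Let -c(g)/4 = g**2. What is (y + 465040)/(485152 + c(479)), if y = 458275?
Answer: -923315/432612 ≈ -2.1343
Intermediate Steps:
c(g) = -4*g**2
(y + 465040)/(485152 + c(479)) = (458275 + 465040)/(485152 - 4*479**2) = 923315/(485152 - 4*229441) = 923315/(485152 - 917764) = 923315/(-432612) = 923315*(-1/432612) = -923315/432612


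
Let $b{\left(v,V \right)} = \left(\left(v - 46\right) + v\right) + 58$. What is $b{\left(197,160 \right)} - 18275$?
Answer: $-17869$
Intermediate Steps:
$b{\left(v,V \right)} = 12 + 2 v$ ($b{\left(v,V \right)} = \left(\left(-46 + v\right) + v\right) + 58 = \left(-46 + 2 v\right) + 58 = 12 + 2 v$)
$b{\left(197,160 \right)} - 18275 = \left(12 + 2 \cdot 197\right) - 18275 = \left(12 + 394\right) - 18275 = 406 - 18275 = -17869$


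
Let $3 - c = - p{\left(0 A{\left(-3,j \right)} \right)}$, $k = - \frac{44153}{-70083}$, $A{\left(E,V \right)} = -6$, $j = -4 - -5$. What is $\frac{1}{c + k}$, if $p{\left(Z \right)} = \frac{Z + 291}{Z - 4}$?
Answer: $- \frac{280332}{19376545} \approx -0.014468$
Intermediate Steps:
$j = 1$ ($j = -4 + 5 = 1$)
$k = \frac{44153}{70083}$ ($k = \left(-44153\right) \left(- \frac{1}{70083}\right) = \frac{44153}{70083} \approx 0.63001$)
$p{\left(Z \right)} = \frac{291 + Z}{-4 + Z}$
$c = - \frac{279}{4}$ ($c = 3 - - \frac{291 + 0 \left(-6\right)}{-4 + 0 \left(-6\right)} = 3 - - \frac{291 + 0}{-4 + 0} = 3 - - \frac{291}{-4} = 3 - - \frac{\left(-1\right) 291}{4} = 3 - \left(-1\right) \left(- \frac{291}{4}\right) = 3 - \frac{291}{4} = - \frac{279}{4} \approx -69.75$)
$\frac{1}{c + k} = \frac{1}{- \frac{279}{4} + \frac{44153}{70083}} = \frac{1}{- \frac{19376545}{280332}} = - \frac{280332}{19376545}$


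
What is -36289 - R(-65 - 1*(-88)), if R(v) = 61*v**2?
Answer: -68558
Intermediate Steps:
-36289 - R(-65 - 1*(-88)) = -36289 - 61*(-65 - 1*(-88))**2 = -36289 - 61*(-65 + 88)**2 = -36289 - 61*23**2 = -36289 - 61*529 = -36289 - 1*32269 = -36289 - 32269 = -68558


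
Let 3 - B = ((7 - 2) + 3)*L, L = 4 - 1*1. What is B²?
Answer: 441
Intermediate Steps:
L = 3 (L = 4 - 1 = 3)
B = -21 (B = 3 - ((7 - 2) + 3)*3 = 3 - (5 + 3)*3 = 3 - 8*3 = 3 - 1*24 = 3 - 24 = -21)
B² = (-21)² = 441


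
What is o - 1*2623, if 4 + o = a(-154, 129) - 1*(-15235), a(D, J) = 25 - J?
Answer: 12504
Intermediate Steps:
o = 15127 (o = -4 + ((25 - 1*129) - 1*(-15235)) = -4 + ((25 - 129) + 15235) = -4 + (-104 + 15235) = -4 + 15131 = 15127)
o - 1*2623 = 15127 - 1*2623 = 15127 - 2623 = 12504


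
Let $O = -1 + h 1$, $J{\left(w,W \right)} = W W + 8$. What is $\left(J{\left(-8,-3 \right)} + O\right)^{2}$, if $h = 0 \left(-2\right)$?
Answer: $256$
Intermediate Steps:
$J{\left(w,W \right)} = 8 + W^{2}$ ($J{\left(w,W \right)} = W^{2} + 8 = 8 + W^{2}$)
$h = 0$
$O = -1$ ($O = -1 + 0 \cdot 1 = -1 + 0 = -1$)
$\left(J{\left(-8,-3 \right)} + O\right)^{2} = \left(\left(8 + \left(-3\right)^{2}\right) - 1\right)^{2} = \left(\left(8 + 9\right) - 1\right)^{2} = \left(17 - 1\right)^{2} = 16^{2} = 256$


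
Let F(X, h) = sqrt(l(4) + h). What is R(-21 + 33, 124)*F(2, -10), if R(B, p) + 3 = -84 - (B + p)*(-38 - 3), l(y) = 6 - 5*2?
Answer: 5489*I*sqrt(14) ≈ 20538.0*I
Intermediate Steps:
l(y) = -4 (l(y) = 6 - 10 = -4)
R(B, p) = -87 + 41*B + 41*p (R(B, p) = -3 + (-84 - (B + p)*(-38 - 3)) = -3 + (-84 - (B + p)*(-41)) = -3 + (-84 - (-41*B - 41*p)) = -3 + (-84 + (41*B + 41*p)) = -3 + (-84 + 41*B + 41*p) = -87 + 41*B + 41*p)
F(X, h) = sqrt(-4 + h)
R(-21 + 33, 124)*F(2, -10) = (-87 + 41*(-21 + 33) + 41*124)*sqrt(-4 - 10) = (-87 + 41*12 + 5084)*sqrt(-14) = (-87 + 492 + 5084)*(I*sqrt(14)) = 5489*(I*sqrt(14)) = 5489*I*sqrt(14)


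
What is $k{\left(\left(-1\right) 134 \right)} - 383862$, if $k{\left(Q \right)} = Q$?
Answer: $-383996$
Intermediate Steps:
$k{\left(\left(-1\right) 134 \right)} - 383862 = \left(-1\right) 134 - 383862 = -134 - 383862 = -383996$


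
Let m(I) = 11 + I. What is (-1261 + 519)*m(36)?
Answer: -34874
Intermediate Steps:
(-1261 + 519)*m(36) = (-1261 + 519)*(11 + 36) = -742*47 = -34874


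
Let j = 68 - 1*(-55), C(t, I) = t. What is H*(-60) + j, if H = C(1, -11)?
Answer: 63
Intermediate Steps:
j = 123 (j = 68 + 55 = 123)
H = 1
H*(-60) + j = 1*(-60) + 123 = -60 + 123 = 63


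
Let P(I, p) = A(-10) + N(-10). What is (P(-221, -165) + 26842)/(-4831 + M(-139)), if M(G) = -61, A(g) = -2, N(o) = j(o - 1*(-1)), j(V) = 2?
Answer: -13421/2446 ≈ -5.4869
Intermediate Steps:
N(o) = 2
P(I, p) = 0 (P(I, p) = -2 + 2 = 0)
(P(-221, -165) + 26842)/(-4831 + M(-139)) = (0 + 26842)/(-4831 - 61) = 26842/(-4892) = 26842*(-1/4892) = -13421/2446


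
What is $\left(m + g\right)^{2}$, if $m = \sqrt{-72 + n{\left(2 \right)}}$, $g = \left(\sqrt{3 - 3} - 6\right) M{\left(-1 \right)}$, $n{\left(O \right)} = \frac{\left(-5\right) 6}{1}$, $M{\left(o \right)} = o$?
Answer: $\left(6 + i \sqrt{102}\right)^{2} \approx -66.0 + 121.19 i$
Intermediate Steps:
$n{\left(O \right)} = -30$ ($n{\left(O \right)} = \left(-30\right) 1 = -30$)
$g = 6$ ($g = \left(\sqrt{3 - 3} - 6\right) \left(-1\right) = \left(\sqrt{0} - 6\right) \left(-1\right) = \left(0 - 6\right) \left(-1\right) = \left(-6\right) \left(-1\right) = 6$)
$m = i \sqrt{102}$ ($m = \sqrt{-72 - 30} = \sqrt{-102} = i \sqrt{102} \approx 10.1 i$)
$\left(m + g\right)^{2} = \left(i \sqrt{102} + 6\right)^{2} = \left(6 + i \sqrt{102}\right)^{2}$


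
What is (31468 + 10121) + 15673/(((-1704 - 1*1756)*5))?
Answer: 719474027/17300 ≈ 41588.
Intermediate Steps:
(31468 + 10121) + 15673/(((-1704 - 1*1756)*5)) = 41589 + 15673/(((-1704 - 1756)*5)) = 41589 + 15673/((-3460*5)) = 41589 + 15673/(-17300) = 41589 + 15673*(-1/17300) = 41589 - 15673/17300 = 719474027/17300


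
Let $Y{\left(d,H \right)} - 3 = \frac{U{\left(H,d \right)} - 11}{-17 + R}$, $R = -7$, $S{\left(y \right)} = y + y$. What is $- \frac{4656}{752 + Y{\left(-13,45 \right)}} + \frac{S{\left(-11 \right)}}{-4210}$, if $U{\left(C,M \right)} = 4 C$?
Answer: $- \frac{235023659}{37786855} \approx -6.2197$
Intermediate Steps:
$S{\left(y \right)} = 2 y$
$Y{\left(d,H \right)} = \frac{83}{24} - \frac{H}{6}$ ($Y{\left(d,H \right)} = 3 + \frac{4 H - 11}{-17 - 7} = 3 + \frac{-11 + 4 H}{-24} = 3 + \left(-11 + 4 H\right) \left(- \frac{1}{24}\right) = 3 - \left(- \frac{11}{24} + \frac{H}{6}\right) = \frac{83}{24} - \frac{H}{6}$)
$- \frac{4656}{752 + Y{\left(-13,45 \right)}} + \frac{S{\left(-11 \right)}}{-4210} = - \frac{4656}{752 + \left(\frac{83}{24} - \frac{15}{2}\right)} + \frac{2 \left(-11\right)}{-4210} = - \frac{4656}{752 + \left(\frac{83}{24} - \frac{15}{2}\right)} - - \frac{11}{2105} = - \frac{4656}{752 - \frac{97}{24}} + \frac{11}{2105} = - \frac{4656}{\frac{17951}{24}} + \frac{11}{2105} = \left(-4656\right) \frac{24}{17951} + \frac{11}{2105} = - \frac{111744}{17951} + \frac{11}{2105} = - \frac{235023659}{37786855}$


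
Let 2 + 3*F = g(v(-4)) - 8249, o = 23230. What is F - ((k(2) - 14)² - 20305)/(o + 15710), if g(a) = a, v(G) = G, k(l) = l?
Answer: -35709913/12980 ≈ -2751.1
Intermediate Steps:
F = -8255/3 (F = -⅔ + (-4 - 8249)/3 = -⅔ + (⅓)*(-8253) = -⅔ - 2751 = -8255/3 ≈ -2751.7)
F - ((k(2) - 14)² - 20305)/(o + 15710) = -8255/3 - ((2 - 14)² - 20305)/(23230 + 15710) = -8255/3 - ((-12)² - 20305)/38940 = -8255/3 - (144 - 20305)/38940 = -8255/3 - (-20161)/38940 = -8255/3 - 1*(-20161/38940) = -8255/3 + 20161/38940 = -35709913/12980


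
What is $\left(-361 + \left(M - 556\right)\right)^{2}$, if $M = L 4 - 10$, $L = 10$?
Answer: $786769$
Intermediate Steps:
$M = 30$ ($M = 10 \cdot 4 - 10 = 40 - 10 = 30$)
$\left(-361 + \left(M - 556\right)\right)^{2} = \left(-361 + \left(30 - 556\right)\right)^{2} = \left(-361 - 526\right)^{2} = \left(-887\right)^{2} = 786769$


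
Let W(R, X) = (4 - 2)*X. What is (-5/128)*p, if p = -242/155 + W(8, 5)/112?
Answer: 12777/222208 ≈ 0.057500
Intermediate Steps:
W(R, X) = 2*X
p = -12777/8680 (p = -242/155 + (2*5)/112 = -242*1/155 + 10*(1/112) = -242/155 + 5/56 = -12777/8680 ≈ -1.4720)
(-5/128)*p = -5/128*(-12777/8680) = 12777/222208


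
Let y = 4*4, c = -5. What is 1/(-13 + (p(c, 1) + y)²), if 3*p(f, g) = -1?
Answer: 9/2092 ≈ 0.0043021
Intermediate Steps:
p(f, g) = -⅓ (p(f, g) = (⅓)*(-1) = -⅓)
y = 16
1/(-13 + (p(c, 1) + y)²) = 1/(-13 + (-⅓ + 16)²) = 1/(-13 + (47/3)²) = 1/(-13 + 2209/9) = 1/(2092/9) = 9/2092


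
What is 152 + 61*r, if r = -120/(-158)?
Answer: 15668/79 ≈ 198.33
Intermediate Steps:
r = 60/79 (r = -120*(-1/158) = 60/79 ≈ 0.75949)
152 + 61*r = 152 + 61*(60/79) = 152 + 3660/79 = 15668/79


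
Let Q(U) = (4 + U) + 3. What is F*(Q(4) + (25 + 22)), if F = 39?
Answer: 2262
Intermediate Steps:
Q(U) = 7 + U
F*(Q(4) + (25 + 22)) = 39*((7 + 4) + (25 + 22)) = 39*(11 + 47) = 39*58 = 2262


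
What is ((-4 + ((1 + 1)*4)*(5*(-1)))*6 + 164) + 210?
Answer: 110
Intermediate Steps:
((-4 + ((1 + 1)*4)*(5*(-1)))*6 + 164) + 210 = ((-4 + (2*4)*(-5))*6 + 164) + 210 = ((-4 + 8*(-5))*6 + 164) + 210 = ((-4 - 40)*6 + 164) + 210 = (-44*6 + 164) + 210 = (-264 + 164) + 210 = -100 + 210 = 110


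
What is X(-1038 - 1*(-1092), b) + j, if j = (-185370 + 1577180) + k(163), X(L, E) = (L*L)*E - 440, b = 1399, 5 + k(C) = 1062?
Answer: 5471911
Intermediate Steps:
k(C) = 1057 (k(C) = -5 + 1062 = 1057)
X(L, E) = -440 + E*L² (X(L, E) = L²*E - 440 = E*L² - 440 = -440 + E*L²)
j = 1392867 (j = (-185370 + 1577180) + 1057 = 1391810 + 1057 = 1392867)
X(-1038 - 1*(-1092), b) + j = (-440 + 1399*(-1038 - 1*(-1092))²) + 1392867 = (-440 + 1399*(-1038 + 1092)²) + 1392867 = (-440 + 1399*54²) + 1392867 = (-440 + 1399*2916) + 1392867 = (-440 + 4079484) + 1392867 = 4079044 + 1392867 = 5471911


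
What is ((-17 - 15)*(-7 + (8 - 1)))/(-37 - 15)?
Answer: 0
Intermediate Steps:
((-17 - 15)*(-7 + (8 - 1)))/(-37 - 15) = -32*(-7 + 7)/(-52) = -32*0*(-1/52) = 0*(-1/52) = 0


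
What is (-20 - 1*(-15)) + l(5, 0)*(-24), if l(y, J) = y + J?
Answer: -125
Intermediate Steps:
l(y, J) = J + y
(-20 - 1*(-15)) + l(5, 0)*(-24) = (-20 - 1*(-15)) + (0 + 5)*(-24) = (-20 + 15) + 5*(-24) = -5 - 120 = -125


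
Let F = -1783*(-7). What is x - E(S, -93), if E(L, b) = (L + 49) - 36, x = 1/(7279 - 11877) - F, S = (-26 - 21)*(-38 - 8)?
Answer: -67388289/4598 ≈ -14656.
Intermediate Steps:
S = 2162 (S = -47*(-46) = 2162)
F = 12481
x = -57387639/4598 (x = 1/(7279 - 11877) - 1*12481 = 1/(-4598) - 12481 = -1/4598 - 12481 = -57387639/4598 ≈ -12481.)
E(L, b) = 13 + L (E(L, b) = (49 + L) - 36 = 13 + L)
x - E(S, -93) = -57387639/4598 - (13 + 2162) = -57387639/4598 - 1*2175 = -57387639/4598 - 2175 = -67388289/4598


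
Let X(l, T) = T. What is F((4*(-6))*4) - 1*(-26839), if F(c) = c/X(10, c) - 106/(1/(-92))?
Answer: 36592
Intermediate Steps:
F(c) = 9753 (F(c) = c/c - 106/(1/(-92)) = 1 - 106/(-1/92) = 1 - 106*(-92) = 1 + 9752 = 9753)
F((4*(-6))*4) - 1*(-26839) = 9753 - 1*(-26839) = 9753 + 26839 = 36592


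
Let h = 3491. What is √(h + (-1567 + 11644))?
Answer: 16*√53 ≈ 116.48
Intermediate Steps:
√(h + (-1567 + 11644)) = √(3491 + (-1567 + 11644)) = √(3491 + 10077) = √13568 = 16*√53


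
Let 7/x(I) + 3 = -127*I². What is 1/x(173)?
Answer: -542998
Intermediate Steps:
x(I) = 7/(-3 - 127*I²)
1/x(173) = 1/(-7/(3 + 127*173²)) = 1/(-7/(3 + 127*29929)) = 1/(-7/(3 + 3800983)) = 1/(-7/3800986) = 1/(-7*1/3800986) = 1/(-1/542998) = -542998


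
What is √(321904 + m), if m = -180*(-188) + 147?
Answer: √355891 ≈ 596.57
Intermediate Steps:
m = 33987 (m = 33840 + 147 = 33987)
√(321904 + m) = √(321904 + 33987) = √355891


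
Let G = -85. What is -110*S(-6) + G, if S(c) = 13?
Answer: -1515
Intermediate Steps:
-110*S(-6) + G = -110*13 - 85 = -1430 - 85 = -1515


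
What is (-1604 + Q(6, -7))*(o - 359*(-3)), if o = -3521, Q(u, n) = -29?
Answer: 3991052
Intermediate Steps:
(-1604 + Q(6, -7))*(o - 359*(-3)) = (-1604 - 29)*(-3521 - 359*(-3)) = -1633*(-3521 + 1077) = -1633*(-2444) = 3991052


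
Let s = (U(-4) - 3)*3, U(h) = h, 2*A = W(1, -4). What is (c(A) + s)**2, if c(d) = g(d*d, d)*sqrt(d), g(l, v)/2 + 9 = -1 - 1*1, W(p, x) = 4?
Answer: 1409 + 924*sqrt(2) ≈ 2715.7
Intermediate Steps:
A = 2 (A = (1/2)*4 = 2)
g(l, v) = -22 (g(l, v) = -18 + 2*(-1 - 1*1) = -18 + 2*(-1 - 1) = -18 + 2*(-2) = -18 - 4 = -22)
c(d) = -22*sqrt(d)
s = -21 (s = (-4 - 3)*3 = -7*3 = -21)
(c(A) + s)**2 = (-22*sqrt(2) - 21)**2 = (-21 - 22*sqrt(2))**2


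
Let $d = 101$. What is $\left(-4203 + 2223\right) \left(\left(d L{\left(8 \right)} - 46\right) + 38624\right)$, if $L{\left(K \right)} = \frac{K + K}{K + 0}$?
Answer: $-76784400$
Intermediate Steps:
$L{\left(K \right)} = 2$ ($L{\left(K \right)} = \frac{2 K}{K} = 2$)
$\left(-4203 + 2223\right) \left(\left(d L{\left(8 \right)} - 46\right) + 38624\right) = \left(-4203 + 2223\right) \left(\left(101 \cdot 2 - 46\right) + 38624\right) = - 1980 \left(\left(202 - 46\right) + 38624\right) = - 1980 \left(156 + 38624\right) = \left(-1980\right) 38780 = -76784400$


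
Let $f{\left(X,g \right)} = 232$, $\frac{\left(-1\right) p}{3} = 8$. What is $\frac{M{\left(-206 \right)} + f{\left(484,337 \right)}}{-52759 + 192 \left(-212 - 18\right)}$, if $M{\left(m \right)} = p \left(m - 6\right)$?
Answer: $- \frac{280}{5101} \approx -0.054891$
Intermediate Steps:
$p = -24$ ($p = \left(-3\right) 8 = -24$)
$M{\left(m \right)} = 144 - 24 m$ ($M{\left(m \right)} = - 24 \left(m - 6\right) = - 24 \left(-6 + m\right) = 144 - 24 m$)
$\frac{M{\left(-206 \right)} + f{\left(484,337 \right)}}{-52759 + 192 \left(-212 - 18\right)} = \frac{\left(144 - -4944\right) + 232}{-52759 + 192 \left(-212 - 18\right)} = \frac{\left(144 + 4944\right) + 232}{-52759 + 192 \left(-230\right)} = \frac{5088 + 232}{-52759 - 44160} = \frac{5320}{-96919} = 5320 \left(- \frac{1}{96919}\right) = - \frac{280}{5101}$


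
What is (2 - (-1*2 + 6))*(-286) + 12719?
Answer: 13291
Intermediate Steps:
(2 - (-1*2 + 6))*(-286) + 12719 = (2 - (-2 + 6))*(-286) + 12719 = (2 - 1*4)*(-286) + 12719 = (2 - 4)*(-286) + 12719 = -2*(-286) + 12719 = 572 + 12719 = 13291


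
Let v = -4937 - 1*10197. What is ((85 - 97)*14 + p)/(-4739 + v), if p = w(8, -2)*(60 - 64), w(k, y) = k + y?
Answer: 192/19873 ≈ 0.0096613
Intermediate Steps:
v = -15134 (v = -4937 - 10197 = -15134)
p = -24 (p = (8 - 2)*(60 - 64) = 6*(-4) = -24)
((85 - 97)*14 + p)/(-4739 + v) = ((85 - 97)*14 - 24)/(-4739 - 15134) = (-12*14 - 24)/(-19873) = (-168 - 24)*(-1/19873) = -192*(-1/19873) = 192/19873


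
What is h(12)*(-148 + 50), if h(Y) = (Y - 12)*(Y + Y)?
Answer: 0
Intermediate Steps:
h(Y) = 2*Y*(-12 + Y) (h(Y) = (-12 + Y)*(2*Y) = 2*Y*(-12 + Y))
h(12)*(-148 + 50) = (2*12*(-12 + 12))*(-148 + 50) = (2*12*0)*(-98) = 0*(-98) = 0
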